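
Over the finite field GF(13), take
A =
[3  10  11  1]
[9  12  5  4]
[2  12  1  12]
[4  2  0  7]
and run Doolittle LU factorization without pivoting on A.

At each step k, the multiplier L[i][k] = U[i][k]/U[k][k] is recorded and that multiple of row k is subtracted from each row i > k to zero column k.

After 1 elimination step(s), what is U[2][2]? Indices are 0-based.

U[2][2] = 11

[col 0] pivot 3
  R1 -= 3*R0 → (0, 8, 11, 1)  (L[1][0] := 3)
  R2 -= 5*R0 → (0, 1, 11, 7)  (L[2][0] := 5)
  R3 -= 10*R0 → (0, 6, 7, 10)  (L[3][0] := 10)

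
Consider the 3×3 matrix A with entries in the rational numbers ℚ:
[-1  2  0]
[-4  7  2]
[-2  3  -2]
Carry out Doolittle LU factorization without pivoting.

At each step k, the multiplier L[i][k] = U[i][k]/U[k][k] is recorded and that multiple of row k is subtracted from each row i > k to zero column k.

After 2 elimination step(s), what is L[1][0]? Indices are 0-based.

Step 1: pivot at (0,0) is -1.
  row1 ← row1 − (4)·row0  ⇒  L[1][0]=4, U row1=(0, -1, 2)
  row2 ← row2 − (2)·row0  ⇒  L[2][0]=2, U row2=(0, -1, -2)
Step 2: pivot at (1,1) is -1.
  row2 ← row2 − (1)·row1  ⇒  L[2][1]=1, U row2=(0, 0, -4)

L[1][0] = 4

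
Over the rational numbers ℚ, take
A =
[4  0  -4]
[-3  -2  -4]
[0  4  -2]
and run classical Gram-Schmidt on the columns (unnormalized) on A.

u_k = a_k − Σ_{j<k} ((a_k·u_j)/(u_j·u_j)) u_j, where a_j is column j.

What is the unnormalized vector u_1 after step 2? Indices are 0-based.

u_1 = (-24/25, -32/25, 4)

Step 1: u_0 = a_0 = (4, -3, 0).
Step 2: u_1 = a_1 − (6/25)·u_0 = (-24/25, -32/25, 4).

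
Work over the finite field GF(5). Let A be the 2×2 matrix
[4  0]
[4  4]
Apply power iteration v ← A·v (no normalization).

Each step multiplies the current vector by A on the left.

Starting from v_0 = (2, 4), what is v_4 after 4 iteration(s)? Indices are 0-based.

v_4 = (2, 2)

v_0 = (2, 4).
v_1 = A·v_0 = (3, 4).
v_2 = A·v_1 = (2, 3).
v_3 = A·v_2 = (3, 0).
v_4 = A·v_3 = (2, 2).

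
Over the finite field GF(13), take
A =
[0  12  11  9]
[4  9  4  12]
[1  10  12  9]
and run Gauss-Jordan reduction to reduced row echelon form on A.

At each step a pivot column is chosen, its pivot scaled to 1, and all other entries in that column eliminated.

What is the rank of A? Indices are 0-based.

pivot(0,0): swap R0↔R1
pivot(0,0)=4: scale R0 → (1, 12, 1, 3)
  clear (2,0): R2 −= (1)R0 → (0, 11, 11, 6)
pivot(1,1)=12: scale R1 → (0, 1, 2, 4)
  clear (0,1): R0 −= (12)R1 → (1, 0, 3, 7)
  clear (2,1): R2 −= (11)R1 → (0, 0, 2, 1)
pivot(2,2)=2: scale R2 → (0, 0, 1, 7)
  clear (0,2): R0 −= (3)R2 → (1, 0, 0, 12)
  clear (1,2): R1 −= (2)R2 → (0, 1, 0, 3)

rank = 3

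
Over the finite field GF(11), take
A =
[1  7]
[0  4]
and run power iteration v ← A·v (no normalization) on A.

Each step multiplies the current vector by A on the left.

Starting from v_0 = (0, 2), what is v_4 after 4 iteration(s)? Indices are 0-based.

v_0 = (0, 2).
v_1 = A·v_0 = (3, 8).
v_2 = A·v_1 = (4, 10).
v_3 = A·v_2 = (8, 7).
v_4 = A·v_3 = (2, 6).

v_4 = (2, 6)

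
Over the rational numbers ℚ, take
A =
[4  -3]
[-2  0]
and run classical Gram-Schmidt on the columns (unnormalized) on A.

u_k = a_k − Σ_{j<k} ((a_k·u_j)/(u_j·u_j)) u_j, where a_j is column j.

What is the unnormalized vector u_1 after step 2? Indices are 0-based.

u_1 = (-3/5, -6/5)

Step 1: u_0 = a_0 = (4, -2).
Step 2: u_1 = a_1 − (-3/5)·u_0 = (-3/5, -6/5).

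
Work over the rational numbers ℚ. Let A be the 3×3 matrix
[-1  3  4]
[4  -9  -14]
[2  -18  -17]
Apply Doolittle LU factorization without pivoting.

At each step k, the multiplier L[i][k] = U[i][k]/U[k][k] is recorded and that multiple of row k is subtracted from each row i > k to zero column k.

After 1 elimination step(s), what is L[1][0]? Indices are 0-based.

L[1][0] = -4

Step 1: pivot at (0,0) is -1.
  row1 ← row1 − (-4)·row0  ⇒  L[1][0]=-4, U row1=(0, 3, 2)
  row2 ← row2 − (-2)·row0  ⇒  L[2][0]=-2, U row2=(0, -12, -9)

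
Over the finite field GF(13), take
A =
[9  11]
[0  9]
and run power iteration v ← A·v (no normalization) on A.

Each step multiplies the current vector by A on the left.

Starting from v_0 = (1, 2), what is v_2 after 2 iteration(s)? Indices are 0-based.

v_0 = (1, 2).
v_1 = A·v_0 = (5, 5).
v_2 = A·v_1 = (9, 6).

v_2 = (9, 6)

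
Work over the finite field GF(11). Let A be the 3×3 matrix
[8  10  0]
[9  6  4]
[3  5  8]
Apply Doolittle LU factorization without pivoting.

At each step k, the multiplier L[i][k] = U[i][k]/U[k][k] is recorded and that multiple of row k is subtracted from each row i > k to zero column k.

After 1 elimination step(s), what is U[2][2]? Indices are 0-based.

[col 0] pivot 8
  R1 -= 8*R0 → (0, 3, 4)  (L[1][0] := 8)
  R2 -= 10*R0 → (0, 4, 8)  (L[2][0] := 10)

U[2][2] = 8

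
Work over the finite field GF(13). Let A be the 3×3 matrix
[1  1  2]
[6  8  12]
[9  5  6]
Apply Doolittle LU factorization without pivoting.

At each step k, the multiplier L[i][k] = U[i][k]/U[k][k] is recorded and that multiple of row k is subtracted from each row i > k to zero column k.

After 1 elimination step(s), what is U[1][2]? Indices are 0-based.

U[1][2] = 0

[col 0] pivot 1
  R1 -= 6*R0 → (0, 2, 0)  (L[1][0] := 6)
  R2 -= 9*R0 → (0, 9, 1)  (L[2][0] := 9)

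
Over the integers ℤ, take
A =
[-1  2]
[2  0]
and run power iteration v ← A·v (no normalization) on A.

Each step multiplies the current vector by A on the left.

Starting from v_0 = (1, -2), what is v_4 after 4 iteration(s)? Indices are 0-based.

v_4 = (65, -58)

v_0 = (1, -2).
v_1 = A·v_0 = (-5, 2).
v_2 = A·v_1 = (9, -10).
v_3 = A·v_2 = (-29, 18).
v_4 = A·v_3 = (65, -58).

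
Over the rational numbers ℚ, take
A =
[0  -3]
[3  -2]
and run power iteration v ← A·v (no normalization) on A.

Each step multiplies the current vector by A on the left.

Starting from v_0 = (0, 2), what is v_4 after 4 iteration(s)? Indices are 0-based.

v_4 = (-168, -22)

v_0 = (0, 2).
v_1 = A·v_0 = (-6, -4).
v_2 = A·v_1 = (12, -10).
v_3 = A·v_2 = (30, 56).
v_4 = A·v_3 = (-168, -22).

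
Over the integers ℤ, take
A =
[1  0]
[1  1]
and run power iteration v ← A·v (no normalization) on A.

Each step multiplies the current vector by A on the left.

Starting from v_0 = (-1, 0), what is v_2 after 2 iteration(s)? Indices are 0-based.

v_0 = (-1, 0).
v_1 = A·v_0 = (-1, -1).
v_2 = A·v_1 = (-1, -2).

v_2 = (-1, -2)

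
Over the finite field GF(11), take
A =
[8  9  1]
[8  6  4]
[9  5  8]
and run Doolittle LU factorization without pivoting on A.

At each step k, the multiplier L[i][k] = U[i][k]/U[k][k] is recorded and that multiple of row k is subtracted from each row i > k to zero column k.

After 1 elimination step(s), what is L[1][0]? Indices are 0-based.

Step 1: pivot at (0,0) is 8.
  row1 ← row1 − (1)·row0  ⇒  L[1][0]=1, U row1=(0, 8, 3)
  row2 ← row2 − (8)·row0  ⇒  L[2][0]=8, U row2=(0, 10, 0)

L[1][0] = 1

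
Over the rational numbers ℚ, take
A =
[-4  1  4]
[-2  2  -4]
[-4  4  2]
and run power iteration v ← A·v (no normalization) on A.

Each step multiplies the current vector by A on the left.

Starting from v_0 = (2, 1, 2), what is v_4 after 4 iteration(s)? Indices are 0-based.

v_4 = (248, 1084, 968)

v_0 = (2, 1, 2).
v_1 = A·v_0 = (1, -10, 0).
v_2 = A·v_1 = (-14, -22, -44).
v_3 = A·v_2 = (-142, 160, -120).
v_4 = A·v_3 = (248, 1084, 968).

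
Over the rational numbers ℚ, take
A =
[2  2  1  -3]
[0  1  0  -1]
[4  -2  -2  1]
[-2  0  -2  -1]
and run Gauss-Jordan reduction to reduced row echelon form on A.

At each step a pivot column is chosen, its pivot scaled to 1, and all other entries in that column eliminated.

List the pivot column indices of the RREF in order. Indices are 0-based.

pivot columns: 0, 1, 2, 3

[1] R0 /= 2  ⇒  (1, 1, 1/2, -3/2)
     R2 -= 4·R0  ⇒  (0, -6, -4, 7)
     R3 -= -2·R0  ⇒  (0, 2, -1, -4)
[2] R1 /= 1  ⇒  (0, 1, 0, -1)
     R0 -= 1·R1  ⇒  (1, 0, 1/2, -1/2)
     R2 -= -6·R1  ⇒  (0, 0, -4, 1)
     R3 -= 2·R1  ⇒  (0, 0, -1, -2)
[3] R2 /= -4  ⇒  (0, 0, 1, -1/4)
     R0 -= 1/2·R2  ⇒  (1, 0, 0, -3/8)
     R3 -= -1·R2  ⇒  (0, 0, 0, -9/4)
[4] R3 /= -9/4  ⇒  (0, 0, 0, 1)
     R0 -= -3/8·R3  ⇒  (1, 0, 0, 0)
     R1 -= -1·R3  ⇒  (0, 1, 0, 0)
     R2 -= -1/4·R3  ⇒  (0, 0, 1, 0)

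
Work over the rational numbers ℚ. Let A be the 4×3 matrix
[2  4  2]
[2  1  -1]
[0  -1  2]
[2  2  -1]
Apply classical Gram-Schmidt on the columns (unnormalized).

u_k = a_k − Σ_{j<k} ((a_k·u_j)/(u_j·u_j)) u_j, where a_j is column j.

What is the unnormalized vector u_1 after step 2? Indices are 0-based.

Step 1: u_0 = a_0 = (2, 2, 0, 2).
Step 2: u_1 = a_1 − (7/6)·u_0 = (5/3, -4/3, -1, -1/3).

u_1 = (5/3, -4/3, -1, -1/3)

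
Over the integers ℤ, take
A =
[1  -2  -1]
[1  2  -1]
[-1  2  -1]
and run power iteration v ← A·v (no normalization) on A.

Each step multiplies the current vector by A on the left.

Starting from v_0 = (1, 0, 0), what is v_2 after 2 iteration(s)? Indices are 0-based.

v_0 = (1, 0, 0).
v_1 = A·v_0 = (1, 1, -1).
v_2 = A·v_1 = (0, 4, 2).

v_2 = (0, 4, 2)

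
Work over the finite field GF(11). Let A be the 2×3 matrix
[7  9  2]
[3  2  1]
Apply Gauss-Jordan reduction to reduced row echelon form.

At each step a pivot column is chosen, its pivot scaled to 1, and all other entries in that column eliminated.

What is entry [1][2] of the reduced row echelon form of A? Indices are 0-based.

[1] R0 /= 7  ⇒  (1, 6, 5)
     R1 -= 3·R0  ⇒  (0, 6, 8)
[2] R1 /= 6  ⇒  (0, 1, 5)
     R0 -= 6·R1  ⇒  (1, 0, 8)

M[1][2] = 5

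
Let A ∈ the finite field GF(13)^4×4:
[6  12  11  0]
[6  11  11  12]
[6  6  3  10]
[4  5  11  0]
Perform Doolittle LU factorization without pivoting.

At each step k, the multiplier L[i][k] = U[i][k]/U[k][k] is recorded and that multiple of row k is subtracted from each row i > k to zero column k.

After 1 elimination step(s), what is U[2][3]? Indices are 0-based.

U[2][3] = 10

Step 1: pivot at (0,0) is 6.
  row1 ← row1 − (1)·row0  ⇒  L[1][0]=1, U row1=(0, 12, 0, 12)
  row2 ← row2 − (1)·row0  ⇒  L[2][0]=1, U row2=(0, 7, 5, 10)
  row3 ← row3 − (5)·row0  ⇒  L[3][0]=5, U row3=(0, 10, 8, 0)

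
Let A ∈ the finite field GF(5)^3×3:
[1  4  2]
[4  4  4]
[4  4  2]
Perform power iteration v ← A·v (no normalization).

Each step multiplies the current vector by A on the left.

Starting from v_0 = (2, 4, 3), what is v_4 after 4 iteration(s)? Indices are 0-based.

v_4 = (0, 3, 4)

v_0 = (2, 4, 3).
v_1 = A·v_0 = (4, 1, 0).
v_2 = A·v_1 = (3, 0, 0).
v_3 = A·v_2 = (3, 2, 2).
v_4 = A·v_3 = (0, 3, 4).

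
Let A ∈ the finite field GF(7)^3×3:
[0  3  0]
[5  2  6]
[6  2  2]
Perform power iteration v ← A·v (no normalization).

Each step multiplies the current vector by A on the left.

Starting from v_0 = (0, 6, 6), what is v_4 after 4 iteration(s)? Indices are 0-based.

v_0 = (0, 6, 6).
v_1 = A·v_0 = (4, 6, 3).
v_2 = A·v_1 = (4, 1, 0).
v_3 = A·v_2 = (3, 1, 5).
v_4 = A·v_3 = (3, 5, 2).

v_4 = (3, 5, 2)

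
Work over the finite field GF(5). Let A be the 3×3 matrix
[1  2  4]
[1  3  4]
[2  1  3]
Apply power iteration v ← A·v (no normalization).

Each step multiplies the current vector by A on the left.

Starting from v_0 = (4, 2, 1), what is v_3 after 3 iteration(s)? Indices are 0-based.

v_0 = (4, 2, 1).
v_1 = A·v_0 = (2, 4, 3).
v_2 = A·v_1 = (2, 1, 2).
v_3 = A·v_2 = (2, 3, 1).

v_3 = (2, 3, 1)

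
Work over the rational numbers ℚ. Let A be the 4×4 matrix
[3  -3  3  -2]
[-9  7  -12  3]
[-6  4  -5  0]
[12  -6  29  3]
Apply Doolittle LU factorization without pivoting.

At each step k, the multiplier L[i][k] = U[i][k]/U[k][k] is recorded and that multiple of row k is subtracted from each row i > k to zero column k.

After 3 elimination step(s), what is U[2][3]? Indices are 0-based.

U[2][3] = -1

k=0: U[0][0]=3
  eliminate (1,0): mult=-3, new row 1: (0, -2, -3, -3); set L[1][0]=-3
  eliminate (2,0): mult=-2, new row 2: (0, -2, 1, -4); set L[2][0]=-2
  eliminate (3,0): mult=4, new row 3: (0, 6, 17, 11); set L[3][0]=4
k=1: U[1][1]=-2
  eliminate (2,1): mult=1, new row 2: (0, 0, 4, -1); set L[2][1]=1
  eliminate (3,1): mult=-3, new row 3: (0, 0, 8, 2); set L[3][1]=-3
k=2: U[2][2]=4
  eliminate (3,2): mult=2, new row 3: (0, 0, 0, 4); set L[3][2]=2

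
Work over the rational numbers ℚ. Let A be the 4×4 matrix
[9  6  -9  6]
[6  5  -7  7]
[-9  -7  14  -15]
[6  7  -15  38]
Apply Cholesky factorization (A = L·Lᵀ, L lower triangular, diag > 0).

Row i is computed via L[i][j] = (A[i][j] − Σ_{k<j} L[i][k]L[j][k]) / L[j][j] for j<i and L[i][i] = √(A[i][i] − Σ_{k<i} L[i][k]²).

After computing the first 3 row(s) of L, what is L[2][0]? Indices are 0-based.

L[2][0] = -3

Step 1: L[0][0] = √(9) = 3.
  L[1][0] = (6) / L[0][0] = 2.
Step 2: L[1][1] = √(1) = 1.
  L[2][0] = (-9) / L[0][0] = -3.
  L[2][1] = (-1) / L[1][1] = -1.
Step 3: L[2][2] = √(4) = 2.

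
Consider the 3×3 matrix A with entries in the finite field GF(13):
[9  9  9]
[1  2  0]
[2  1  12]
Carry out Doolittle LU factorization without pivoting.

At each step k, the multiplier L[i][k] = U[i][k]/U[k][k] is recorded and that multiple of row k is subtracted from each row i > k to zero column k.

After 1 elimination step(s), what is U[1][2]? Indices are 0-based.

U[1][2] = 12

Step 1: pivot at (0,0) is 9.
  row1 ← row1 − (3)·row0  ⇒  L[1][0]=3, U row1=(0, 1, 12)
  row2 ← row2 − (6)·row0  ⇒  L[2][0]=6, U row2=(0, 12, 10)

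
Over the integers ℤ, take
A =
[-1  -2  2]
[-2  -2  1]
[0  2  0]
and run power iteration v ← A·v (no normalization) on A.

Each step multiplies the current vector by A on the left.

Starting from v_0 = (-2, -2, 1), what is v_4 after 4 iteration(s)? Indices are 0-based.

v_0 = (-2, -2, 1).
v_1 = A·v_0 = (8, 9, -4).
v_2 = A·v_1 = (-34, -38, 18).
v_3 = A·v_2 = (146, 162, -76).
v_4 = A·v_3 = (-622, -692, 324).

v_4 = (-622, -692, 324)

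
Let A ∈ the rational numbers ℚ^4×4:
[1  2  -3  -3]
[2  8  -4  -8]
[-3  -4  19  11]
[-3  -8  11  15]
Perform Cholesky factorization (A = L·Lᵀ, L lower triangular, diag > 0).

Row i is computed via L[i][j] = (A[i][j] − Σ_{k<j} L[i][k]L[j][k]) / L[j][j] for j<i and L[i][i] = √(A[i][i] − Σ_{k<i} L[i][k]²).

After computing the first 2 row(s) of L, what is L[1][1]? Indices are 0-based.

Step 1: L[0][0] = √(1) = 1.
  L[1][0] = (2) / L[0][0] = 2.
Step 2: L[1][1] = √(4) = 2.

L[1][1] = 2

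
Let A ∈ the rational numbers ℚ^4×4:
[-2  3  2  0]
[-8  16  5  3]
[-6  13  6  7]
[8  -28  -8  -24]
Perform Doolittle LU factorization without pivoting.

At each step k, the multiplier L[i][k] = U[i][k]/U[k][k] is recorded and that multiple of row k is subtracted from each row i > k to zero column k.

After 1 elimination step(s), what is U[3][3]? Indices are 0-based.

U[3][3] = -24

k=0: U[0][0]=-2
  eliminate (1,0): mult=4, new row 1: (0, 4, -3, 3); set L[1][0]=4
  eliminate (2,0): mult=3, new row 2: (0, 4, 0, 7); set L[2][0]=3
  eliminate (3,0): mult=-4, new row 3: (0, -16, 0, -24); set L[3][0]=-4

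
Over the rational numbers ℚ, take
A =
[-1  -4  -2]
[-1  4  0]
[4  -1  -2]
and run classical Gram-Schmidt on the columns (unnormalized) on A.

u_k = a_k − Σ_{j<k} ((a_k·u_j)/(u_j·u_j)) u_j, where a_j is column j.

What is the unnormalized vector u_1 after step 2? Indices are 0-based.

Step 1: u_0 = a_0 = (-1, -1, 4).
Step 2: u_1 = a_1 − (-2/9)·u_0 = (-38/9, 34/9, -1/9).

u_1 = (-38/9, 34/9, -1/9)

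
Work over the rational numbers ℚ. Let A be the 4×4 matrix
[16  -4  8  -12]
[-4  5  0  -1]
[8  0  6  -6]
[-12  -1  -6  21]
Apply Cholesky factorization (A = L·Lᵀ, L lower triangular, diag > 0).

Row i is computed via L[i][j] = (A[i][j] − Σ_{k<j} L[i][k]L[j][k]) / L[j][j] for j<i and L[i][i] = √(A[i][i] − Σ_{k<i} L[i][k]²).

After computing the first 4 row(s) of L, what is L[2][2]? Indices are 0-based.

Step 1: L[0][0] = √(16) = 4.
  L[1][0] = (-4) / L[0][0] = -1.
Step 2: L[1][1] = √(4) = 2.
  L[2][0] = (8) / L[0][0] = 2.
  L[2][1] = (2) / L[1][1] = 1.
Step 3: L[2][2] = √(1) = 1.
  L[3][0] = (-12) / L[0][0] = -3.
  L[3][1] = (-4) / L[1][1] = -2.
  L[3][2] = (2) / L[2][2] = 2.
Step 4: L[3][3] = √(4) = 2.

L[2][2] = 1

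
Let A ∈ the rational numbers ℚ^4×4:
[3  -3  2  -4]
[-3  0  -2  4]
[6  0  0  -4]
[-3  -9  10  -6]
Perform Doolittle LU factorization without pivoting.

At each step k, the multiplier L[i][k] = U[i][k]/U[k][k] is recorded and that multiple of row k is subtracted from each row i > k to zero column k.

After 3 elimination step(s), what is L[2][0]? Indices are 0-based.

k=0: U[0][0]=3
  eliminate (1,0): mult=-1, new row 1: (0, -3, 0, 0); set L[1][0]=-1
  eliminate (2,0): mult=2, new row 2: (0, 6, -4, 4); set L[2][0]=2
  eliminate (3,0): mult=-1, new row 3: (0, -12, 12, -10); set L[3][0]=-1
k=1: U[1][1]=-3
  eliminate (2,1): mult=-2, new row 2: (0, 0, -4, 4); set L[2][1]=-2
  eliminate (3,1): mult=4, new row 3: (0, 0, 12, -10); set L[3][1]=4
k=2: U[2][2]=-4
  eliminate (3,2): mult=-3, new row 3: (0, 0, 0, 2); set L[3][2]=-3

L[2][0] = 2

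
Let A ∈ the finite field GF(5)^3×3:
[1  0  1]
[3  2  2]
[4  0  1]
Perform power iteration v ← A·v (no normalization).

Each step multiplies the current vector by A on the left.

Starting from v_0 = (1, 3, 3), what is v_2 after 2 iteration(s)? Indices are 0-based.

v_2 = (1, 1, 3)

v_0 = (1, 3, 3).
v_1 = A·v_0 = (4, 0, 2).
v_2 = A·v_1 = (1, 1, 3).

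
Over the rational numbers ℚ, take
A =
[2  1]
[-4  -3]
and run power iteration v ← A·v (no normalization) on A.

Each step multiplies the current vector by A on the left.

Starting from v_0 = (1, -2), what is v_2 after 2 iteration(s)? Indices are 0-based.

v_2 = (2, -6)

v_0 = (1, -2).
v_1 = A·v_0 = (0, 2).
v_2 = A·v_1 = (2, -6).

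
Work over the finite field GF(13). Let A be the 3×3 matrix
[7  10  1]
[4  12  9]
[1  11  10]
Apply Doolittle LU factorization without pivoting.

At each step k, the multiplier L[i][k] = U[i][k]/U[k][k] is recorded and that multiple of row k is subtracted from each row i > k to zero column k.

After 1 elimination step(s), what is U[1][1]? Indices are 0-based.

U[1][1] = 10

[col 0] pivot 7
  R1 -= 8*R0 → (0, 10, 1)  (L[1][0] := 8)
  R2 -= 2*R0 → (0, 4, 8)  (L[2][0] := 2)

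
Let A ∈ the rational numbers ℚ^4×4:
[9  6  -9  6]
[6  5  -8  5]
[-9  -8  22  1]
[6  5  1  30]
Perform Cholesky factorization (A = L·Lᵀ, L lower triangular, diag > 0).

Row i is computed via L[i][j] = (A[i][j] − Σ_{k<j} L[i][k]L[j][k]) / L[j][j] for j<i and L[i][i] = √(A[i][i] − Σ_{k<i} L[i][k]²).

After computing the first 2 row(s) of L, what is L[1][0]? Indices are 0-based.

Step 1: L[0][0] = √(9) = 3.
  L[1][0] = (6) / L[0][0] = 2.
Step 2: L[1][1] = √(1) = 1.

L[1][0] = 2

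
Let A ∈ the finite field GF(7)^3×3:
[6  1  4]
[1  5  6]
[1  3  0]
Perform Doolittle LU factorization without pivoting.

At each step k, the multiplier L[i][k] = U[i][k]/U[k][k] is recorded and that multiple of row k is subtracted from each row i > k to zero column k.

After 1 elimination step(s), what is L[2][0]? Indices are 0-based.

L[2][0] = 6

[col 0] pivot 6
  R1 -= 6*R0 → (0, 6, 3)  (L[1][0] := 6)
  R2 -= 6*R0 → (0, 4, 4)  (L[2][0] := 6)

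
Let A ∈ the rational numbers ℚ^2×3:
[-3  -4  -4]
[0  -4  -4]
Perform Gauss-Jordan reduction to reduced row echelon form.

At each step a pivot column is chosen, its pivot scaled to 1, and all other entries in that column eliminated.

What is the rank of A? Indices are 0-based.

[1] R0 /= -3  ⇒  (1, 4/3, 4/3)
[2] R1 /= -4  ⇒  (0, 1, 1)
     R0 -= 4/3·R1  ⇒  (1, 0, 0)

rank = 2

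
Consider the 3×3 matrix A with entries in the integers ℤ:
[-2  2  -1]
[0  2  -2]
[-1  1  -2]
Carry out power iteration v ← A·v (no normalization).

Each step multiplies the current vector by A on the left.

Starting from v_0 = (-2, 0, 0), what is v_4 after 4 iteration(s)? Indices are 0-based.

v_4 = (-46, -28, -56)

v_0 = (-2, 0, 0).
v_1 = A·v_0 = (4, 0, 2).
v_2 = A·v_1 = (-10, -4, -8).
v_3 = A·v_2 = (20, 8, 22).
v_4 = A·v_3 = (-46, -28, -56).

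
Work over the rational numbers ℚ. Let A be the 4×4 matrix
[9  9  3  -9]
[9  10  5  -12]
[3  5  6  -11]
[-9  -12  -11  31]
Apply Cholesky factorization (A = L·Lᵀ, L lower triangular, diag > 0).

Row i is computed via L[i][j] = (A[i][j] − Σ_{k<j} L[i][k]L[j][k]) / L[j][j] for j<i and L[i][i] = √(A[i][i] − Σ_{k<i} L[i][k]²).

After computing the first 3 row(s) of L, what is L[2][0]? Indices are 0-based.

Step 1: L[0][0] = √(9) = 3.
  L[1][0] = (9) / L[0][0] = 3.
Step 2: L[1][1] = √(1) = 1.
  L[2][0] = (3) / L[0][0] = 1.
  L[2][1] = (2) / L[1][1] = 2.
Step 3: L[2][2] = √(1) = 1.

L[2][0] = 1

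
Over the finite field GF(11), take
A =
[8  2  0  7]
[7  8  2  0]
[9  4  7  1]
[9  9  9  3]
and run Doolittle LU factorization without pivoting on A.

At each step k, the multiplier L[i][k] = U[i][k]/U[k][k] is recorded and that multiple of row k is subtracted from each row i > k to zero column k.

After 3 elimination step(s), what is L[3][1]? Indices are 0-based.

[col 0] pivot 8
  R1 -= 5*R0 → (0, 9, 2, 9)  (L[1][0] := 5)
  R2 -= 8*R0 → (0, 10, 7, 0)  (L[2][0] := 8)
  R3 -= 8*R0 → (0, 4, 9, 2)  (L[3][0] := 8)
[col 1] pivot 9
  R2 -= 6*R1 → (0, 0, 6, 1)  (L[2][1] := 6)
  R3 -= 9*R1 → (0, 0, 2, 9)  (L[3][1] := 9)
[col 2] pivot 6
  R3 -= 4*R2 → (0, 0, 0, 5)  (L[3][2] := 4)

L[3][1] = 9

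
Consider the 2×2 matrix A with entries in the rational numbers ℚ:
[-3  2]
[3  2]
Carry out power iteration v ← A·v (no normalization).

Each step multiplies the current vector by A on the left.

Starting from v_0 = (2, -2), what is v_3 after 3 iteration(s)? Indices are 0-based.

v_3 = (-154, 50)

v_0 = (2, -2).
v_1 = A·v_0 = (-10, 2).
v_2 = A·v_1 = (34, -26).
v_3 = A·v_2 = (-154, 50).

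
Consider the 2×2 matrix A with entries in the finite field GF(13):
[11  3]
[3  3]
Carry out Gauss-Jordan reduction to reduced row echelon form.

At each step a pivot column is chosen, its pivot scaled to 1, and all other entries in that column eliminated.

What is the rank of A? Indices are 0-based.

rank = 2

[1] R0 /= 11  ⇒  (1, 5)
     R1 -= 3·R0  ⇒  (0, 1)
[2] R1 /= 1  ⇒  (0, 1)
     R0 -= 5·R1  ⇒  (1, 0)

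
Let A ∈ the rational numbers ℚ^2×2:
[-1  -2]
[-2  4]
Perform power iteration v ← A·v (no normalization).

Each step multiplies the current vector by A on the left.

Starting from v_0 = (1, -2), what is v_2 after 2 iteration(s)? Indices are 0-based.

v_2 = (17, -46)

v_0 = (1, -2).
v_1 = A·v_0 = (3, -10).
v_2 = A·v_1 = (17, -46).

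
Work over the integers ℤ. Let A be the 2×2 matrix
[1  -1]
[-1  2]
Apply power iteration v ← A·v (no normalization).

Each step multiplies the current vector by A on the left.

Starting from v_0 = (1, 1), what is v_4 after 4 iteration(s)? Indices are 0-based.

v_0 = (1, 1).
v_1 = A·v_0 = (0, 1).
v_2 = A·v_1 = (-1, 2).
v_3 = A·v_2 = (-3, 5).
v_4 = A·v_3 = (-8, 13).

v_4 = (-8, 13)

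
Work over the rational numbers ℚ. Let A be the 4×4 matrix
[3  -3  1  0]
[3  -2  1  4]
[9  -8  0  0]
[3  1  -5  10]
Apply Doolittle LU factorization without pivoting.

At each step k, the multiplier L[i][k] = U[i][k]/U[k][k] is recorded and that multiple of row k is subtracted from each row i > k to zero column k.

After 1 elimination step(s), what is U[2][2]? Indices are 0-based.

U[2][2] = -3

[col 0] pivot 3
  R1 -= 1*R0 → (0, 1, 0, 4)  (L[1][0] := 1)
  R2 -= 3*R0 → (0, 1, -3, 0)  (L[2][0] := 3)
  R3 -= 1*R0 → (0, 4, -6, 10)  (L[3][0] := 1)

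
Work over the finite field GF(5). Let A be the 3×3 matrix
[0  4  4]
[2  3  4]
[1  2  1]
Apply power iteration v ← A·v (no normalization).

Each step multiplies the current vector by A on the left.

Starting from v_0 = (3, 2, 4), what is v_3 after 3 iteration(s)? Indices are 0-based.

v_3 = (3, 4, 4)

v_0 = (3, 2, 4).
v_1 = A·v_0 = (4, 3, 1).
v_2 = A·v_1 = (1, 1, 1).
v_3 = A·v_2 = (3, 4, 4).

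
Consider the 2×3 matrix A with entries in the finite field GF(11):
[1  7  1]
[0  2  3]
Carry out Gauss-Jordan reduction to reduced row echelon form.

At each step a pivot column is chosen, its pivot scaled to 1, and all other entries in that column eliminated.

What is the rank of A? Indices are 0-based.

step 1: normalize row 0 (÷1) = (1, 7, 1)
step 2: normalize row 1 (÷2) = (0, 1, 7)
  row 0: subtract 7×row1 = (1, 0, 7)

rank = 2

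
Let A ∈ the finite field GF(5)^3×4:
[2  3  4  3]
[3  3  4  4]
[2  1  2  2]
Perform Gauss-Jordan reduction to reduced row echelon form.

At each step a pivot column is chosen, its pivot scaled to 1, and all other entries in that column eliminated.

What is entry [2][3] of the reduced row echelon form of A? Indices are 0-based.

M[2][3] = 2

pivot(0,0)=2: scale R0 → (1, 4, 2, 4)
  clear (1,0): R1 −= (3)R0 → (0, 1, 3, 2)
  clear (2,0): R2 −= (2)R0 → (0, 3, 3, 4)
pivot(1,1)=1: scale R1 → (0, 1, 3, 2)
  clear (0,1): R0 −= (4)R1 → (1, 0, 0, 1)
  clear (2,1): R2 −= (3)R1 → (0, 0, 4, 3)
pivot(2,2)=4: scale R2 → (0, 0, 1, 2)
  clear (1,2): R1 −= (3)R2 → (0, 1, 0, 1)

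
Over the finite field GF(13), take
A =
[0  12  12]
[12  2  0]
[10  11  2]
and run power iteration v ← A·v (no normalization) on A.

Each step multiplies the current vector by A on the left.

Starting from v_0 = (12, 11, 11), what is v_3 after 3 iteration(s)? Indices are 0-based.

v_3 = (10, 6, 7)

v_0 = (12, 11, 11).
v_1 = A·v_0 = (4, 10, 3).
v_2 = A·v_1 = (0, 3, 0).
v_3 = A·v_2 = (10, 6, 7).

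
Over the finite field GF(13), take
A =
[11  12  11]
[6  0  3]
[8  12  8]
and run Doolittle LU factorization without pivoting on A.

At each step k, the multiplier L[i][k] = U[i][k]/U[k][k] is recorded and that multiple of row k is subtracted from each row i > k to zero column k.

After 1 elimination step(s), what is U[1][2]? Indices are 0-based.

[col 0] pivot 11
  R1 -= 10*R0 → (0, 10, 10)  (L[1][0] := 10)
  R2 -= 9*R0 → (0, 8, 0)  (L[2][0] := 9)

U[1][2] = 10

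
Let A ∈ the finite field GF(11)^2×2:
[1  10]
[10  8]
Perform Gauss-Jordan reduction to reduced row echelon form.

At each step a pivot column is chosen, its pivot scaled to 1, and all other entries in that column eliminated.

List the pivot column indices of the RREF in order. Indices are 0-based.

step 1: normalize row 0 (÷1) = (1, 10)
  row 1: subtract 10×row0 = (0, 7)
step 2: normalize row 1 (÷7) = (0, 1)
  row 0: subtract 10×row1 = (1, 0)

pivot columns: 0, 1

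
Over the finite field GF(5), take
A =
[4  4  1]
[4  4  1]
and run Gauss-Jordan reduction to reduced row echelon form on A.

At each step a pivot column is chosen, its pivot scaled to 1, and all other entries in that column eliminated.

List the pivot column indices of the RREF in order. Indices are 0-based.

pivot columns: 0

step 1: normalize row 0 (÷4) = (1, 1, 4)
  row 1: subtract 4×row0 = (0, 0, 0)
skip col 1 (zero from row 1)
skip col 2 (zero from row 1)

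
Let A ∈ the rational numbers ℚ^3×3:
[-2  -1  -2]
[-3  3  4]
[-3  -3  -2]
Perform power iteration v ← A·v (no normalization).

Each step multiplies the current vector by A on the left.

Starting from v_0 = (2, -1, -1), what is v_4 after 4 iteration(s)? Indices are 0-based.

v_0 = (2, -1, -1).
v_1 = A·v_0 = (-1, -13, -1).
v_2 = A·v_1 = (17, -40, 44).
v_3 = A·v_2 = (-82, 5, -19).
v_4 = A·v_3 = (197, 185, 269).

v_4 = (197, 185, 269)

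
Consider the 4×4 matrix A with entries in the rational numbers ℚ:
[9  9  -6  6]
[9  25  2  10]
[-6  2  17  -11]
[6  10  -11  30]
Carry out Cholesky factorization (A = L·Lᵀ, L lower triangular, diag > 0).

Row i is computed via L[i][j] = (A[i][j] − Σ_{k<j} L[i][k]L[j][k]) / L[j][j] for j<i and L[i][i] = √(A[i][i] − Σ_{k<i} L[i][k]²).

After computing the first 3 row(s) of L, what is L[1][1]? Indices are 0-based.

Step 1: L[0][0] = √(9) = 3.
  L[1][0] = (9) / L[0][0] = 3.
Step 2: L[1][1] = √(16) = 4.
  L[2][0] = (-6) / L[0][0] = -2.
  L[2][1] = (8) / L[1][1] = 2.
Step 3: L[2][2] = √(9) = 3.

L[1][1] = 4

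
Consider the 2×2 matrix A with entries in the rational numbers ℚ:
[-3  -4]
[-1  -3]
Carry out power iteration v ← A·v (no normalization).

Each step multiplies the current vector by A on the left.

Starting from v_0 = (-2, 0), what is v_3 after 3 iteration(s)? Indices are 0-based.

v_3 = (126, 62)

v_0 = (-2, 0).
v_1 = A·v_0 = (6, 2).
v_2 = A·v_1 = (-26, -12).
v_3 = A·v_2 = (126, 62).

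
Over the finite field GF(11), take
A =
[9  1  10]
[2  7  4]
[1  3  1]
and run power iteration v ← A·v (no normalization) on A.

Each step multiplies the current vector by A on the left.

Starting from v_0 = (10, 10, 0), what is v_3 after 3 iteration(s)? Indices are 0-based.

v_0 = (10, 10, 0).
v_1 = A·v_0 = (1, 2, 7).
v_2 = A·v_1 = (4, 0, 3).
v_3 = A·v_2 = (0, 9, 7).

v_3 = (0, 9, 7)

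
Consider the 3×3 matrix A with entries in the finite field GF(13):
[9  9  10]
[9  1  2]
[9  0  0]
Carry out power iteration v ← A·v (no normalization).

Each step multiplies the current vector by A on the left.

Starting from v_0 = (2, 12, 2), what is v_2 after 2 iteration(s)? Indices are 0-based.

v_2 = (6, 6, 1)

v_0 = (2, 12, 2).
v_1 = A·v_0 = (3, 8, 5).
v_2 = A·v_1 = (6, 6, 1).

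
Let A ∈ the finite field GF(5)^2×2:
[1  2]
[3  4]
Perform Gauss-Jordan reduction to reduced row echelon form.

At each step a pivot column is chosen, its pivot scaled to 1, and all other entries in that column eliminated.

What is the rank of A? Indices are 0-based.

rank = 2

pivot(0,0)=1: scale R0 → (1, 2)
  clear (1,0): R1 −= (3)R0 → (0, 3)
pivot(1,1)=3: scale R1 → (0, 1)
  clear (0,1): R0 −= (2)R1 → (1, 0)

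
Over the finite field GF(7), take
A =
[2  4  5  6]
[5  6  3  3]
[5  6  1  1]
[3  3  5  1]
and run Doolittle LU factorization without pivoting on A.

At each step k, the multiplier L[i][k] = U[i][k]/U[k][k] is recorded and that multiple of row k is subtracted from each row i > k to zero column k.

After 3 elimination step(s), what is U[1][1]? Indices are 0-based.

U[1][1] = 3

k=0: U[0][0]=2
  eliminate (1,0): mult=6, new row 1: (0, 3, 1, 2); set L[1][0]=6
  eliminate (2,0): mult=6, new row 2: (0, 3, 6, 0); set L[2][0]=6
  eliminate (3,0): mult=5, new row 3: (0, 4, 1, 6); set L[3][0]=5
k=1: U[1][1]=3
  eliminate (2,1): mult=1, new row 2: (0, 0, 5, 5); set L[2][1]=1
  eliminate (3,1): mult=6, new row 3: (0, 0, 2, 1); set L[3][1]=6
k=2: U[2][2]=5
  eliminate (3,2): mult=6, new row 3: (0, 0, 0, 6); set L[3][2]=6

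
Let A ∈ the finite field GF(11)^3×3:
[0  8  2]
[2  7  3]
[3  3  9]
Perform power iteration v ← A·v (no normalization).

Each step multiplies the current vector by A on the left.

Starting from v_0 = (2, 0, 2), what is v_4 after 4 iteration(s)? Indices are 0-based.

v_4 = (6, 4, 5)

v_0 = (2, 0, 2).
v_1 = A·v_0 = (4, 10, 2).
v_2 = A·v_1 = (7, 7, 5).
v_3 = A·v_2 = (0, 1, 10).
v_4 = A·v_3 = (6, 4, 5).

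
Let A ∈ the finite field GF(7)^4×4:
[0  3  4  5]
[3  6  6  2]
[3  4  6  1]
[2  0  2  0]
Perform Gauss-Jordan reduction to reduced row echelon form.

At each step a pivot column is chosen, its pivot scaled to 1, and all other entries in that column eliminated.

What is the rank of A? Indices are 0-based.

rank = 4

[1] R0 <-> R1
[1] R0 /= 3  ⇒  (1, 2, 2, 3)
     R2 -= 3·R0  ⇒  (0, 5, 0, 6)
     R3 -= 2·R0  ⇒  (0, 3, 5, 1)
[2] R1 /= 3  ⇒  (0, 1, 6, 4)
     R0 -= 2·R1  ⇒  (1, 0, 4, 2)
     R2 -= 5·R1  ⇒  (0, 0, 5, 0)
     R3 -= 3·R1  ⇒  (0, 0, 1, 3)
[3] R2 /= 5  ⇒  (0, 0, 1, 0)
     R0 -= 4·R2  ⇒  (1, 0, 0, 2)
     R1 -= 6·R2  ⇒  (0, 1, 0, 4)
     R3 -= 1·R2  ⇒  (0, 0, 0, 3)
[4] R3 /= 3  ⇒  (0, 0, 0, 1)
     R0 -= 2·R3  ⇒  (1, 0, 0, 0)
     R1 -= 4·R3  ⇒  (0, 1, 0, 0)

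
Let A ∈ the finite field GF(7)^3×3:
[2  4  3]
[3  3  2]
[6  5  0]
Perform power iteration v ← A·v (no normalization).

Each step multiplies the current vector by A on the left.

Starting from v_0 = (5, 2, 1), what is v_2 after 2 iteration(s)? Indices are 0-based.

v_0 = (5, 2, 1).
v_1 = A·v_0 = (0, 2, 5).
v_2 = A·v_1 = (2, 2, 3).

v_2 = (2, 2, 3)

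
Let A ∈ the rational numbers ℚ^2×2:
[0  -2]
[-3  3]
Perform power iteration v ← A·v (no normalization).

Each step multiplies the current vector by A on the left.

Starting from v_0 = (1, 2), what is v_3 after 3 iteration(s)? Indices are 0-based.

v_3 = (-42, 81)

v_0 = (1, 2).
v_1 = A·v_0 = (-4, 3).
v_2 = A·v_1 = (-6, 21).
v_3 = A·v_2 = (-42, 81).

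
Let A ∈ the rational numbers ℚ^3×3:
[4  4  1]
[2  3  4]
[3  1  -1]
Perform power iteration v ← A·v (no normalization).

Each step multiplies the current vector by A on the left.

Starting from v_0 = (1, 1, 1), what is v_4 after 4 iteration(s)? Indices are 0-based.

v_0 = (1, 1, 1).
v_1 = A·v_0 = (9, 9, 3).
v_2 = A·v_1 = (75, 57, 33).
v_3 = A·v_2 = (561, 453, 249).
v_4 = A·v_3 = (4305, 3477, 1887).

v_4 = (4305, 3477, 1887)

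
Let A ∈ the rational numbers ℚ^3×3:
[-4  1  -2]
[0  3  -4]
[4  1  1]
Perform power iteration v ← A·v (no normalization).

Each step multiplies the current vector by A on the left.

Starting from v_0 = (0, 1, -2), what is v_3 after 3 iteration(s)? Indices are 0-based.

v_3 = (5, -9, 39)

v_0 = (0, 1, -2).
v_1 = A·v_0 = (5, 11, -1).
v_2 = A·v_1 = (-7, 37, 30).
v_3 = A·v_2 = (5, -9, 39).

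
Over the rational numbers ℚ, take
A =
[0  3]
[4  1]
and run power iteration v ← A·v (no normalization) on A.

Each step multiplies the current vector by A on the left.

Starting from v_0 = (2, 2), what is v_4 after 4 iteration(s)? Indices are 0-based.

v_0 = (2, 2).
v_1 = A·v_0 = (6, 10).
v_2 = A·v_1 = (30, 34).
v_3 = A·v_2 = (102, 154).
v_4 = A·v_3 = (462, 562).

v_4 = (462, 562)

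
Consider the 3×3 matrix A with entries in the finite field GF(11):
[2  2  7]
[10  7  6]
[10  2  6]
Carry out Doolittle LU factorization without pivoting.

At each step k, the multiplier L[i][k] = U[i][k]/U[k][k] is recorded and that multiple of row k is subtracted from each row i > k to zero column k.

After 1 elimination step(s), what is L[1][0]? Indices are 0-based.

L[1][0] = 5

k=0: U[0][0]=2
  eliminate (1,0): mult=5, new row 1: (0, 8, 4); set L[1][0]=5
  eliminate (2,0): mult=5, new row 2: (0, 3, 4); set L[2][0]=5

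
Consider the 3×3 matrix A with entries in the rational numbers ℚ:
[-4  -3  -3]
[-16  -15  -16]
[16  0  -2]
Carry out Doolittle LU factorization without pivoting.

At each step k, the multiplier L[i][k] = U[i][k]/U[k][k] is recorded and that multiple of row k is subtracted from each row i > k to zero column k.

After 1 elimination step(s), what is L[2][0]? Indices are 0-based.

L[2][0] = -4

k=0: U[0][0]=-4
  eliminate (1,0): mult=4, new row 1: (0, -3, -4); set L[1][0]=4
  eliminate (2,0): mult=-4, new row 2: (0, -12, -14); set L[2][0]=-4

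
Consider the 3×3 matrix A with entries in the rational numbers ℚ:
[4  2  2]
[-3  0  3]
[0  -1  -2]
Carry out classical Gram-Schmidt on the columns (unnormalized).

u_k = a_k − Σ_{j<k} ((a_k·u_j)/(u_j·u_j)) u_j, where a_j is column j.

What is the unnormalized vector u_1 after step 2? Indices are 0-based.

u_1 = (18/25, 24/25, -1)

Step 1: u_0 = a_0 = (4, -3, 0).
Step 2: u_1 = a_1 − (8/25)·u_0 = (18/25, 24/25, -1).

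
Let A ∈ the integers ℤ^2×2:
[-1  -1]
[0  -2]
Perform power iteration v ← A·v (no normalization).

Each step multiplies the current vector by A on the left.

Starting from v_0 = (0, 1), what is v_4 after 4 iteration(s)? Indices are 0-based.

v_0 = (0, 1).
v_1 = A·v_0 = (-1, -2).
v_2 = A·v_1 = (3, 4).
v_3 = A·v_2 = (-7, -8).
v_4 = A·v_3 = (15, 16).

v_4 = (15, 16)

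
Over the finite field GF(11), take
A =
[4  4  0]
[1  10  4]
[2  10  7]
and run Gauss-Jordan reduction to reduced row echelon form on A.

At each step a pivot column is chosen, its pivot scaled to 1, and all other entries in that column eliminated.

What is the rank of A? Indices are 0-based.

[1] R0 /= 4  ⇒  (1, 1, 0)
     R1 -= 1·R0  ⇒  (0, 9, 4)
     R2 -= 2·R0  ⇒  (0, 8, 7)
[2] R1 /= 9  ⇒  (0, 1, 9)
     R0 -= 1·R1  ⇒  (1, 0, 2)
     R2 -= 8·R1  ⇒  (0, 0, 1)
[3] R2 /= 1  ⇒  (0, 0, 1)
     R0 -= 2·R2  ⇒  (1, 0, 0)
     R1 -= 9·R2  ⇒  (0, 1, 0)

rank = 3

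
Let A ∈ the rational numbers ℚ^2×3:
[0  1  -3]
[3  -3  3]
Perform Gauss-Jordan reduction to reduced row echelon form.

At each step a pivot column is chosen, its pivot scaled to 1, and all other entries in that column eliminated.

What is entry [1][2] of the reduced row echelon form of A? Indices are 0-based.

M[1][2] = -3

pivot(0,0): swap R0↔R1
pivot(0,0)=3: scale R0 → (1, -1, 1)
pivot(1,1)=1: scale R1 → (0, 1, -3)
  clear (0,1): R0 −= (-1)R1 → (1, 0, -2)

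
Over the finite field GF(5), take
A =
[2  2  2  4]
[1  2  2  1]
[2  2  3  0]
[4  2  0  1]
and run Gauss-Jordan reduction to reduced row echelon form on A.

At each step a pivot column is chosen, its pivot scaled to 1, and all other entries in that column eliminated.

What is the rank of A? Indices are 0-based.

rank = 4

[1] R0 /= 2  ⇒  (1, 1, 1, 2)
     R1 -= 1·R0  ⇒  (0, 1, 1, 4)
     R2 -= 2·R0  ⇒  (0, 0, 1, 1)
     R3 -= 4·R0  ⇒  (0, 3, 1, 3)
[2] R1 /= 1  ⇒  (0, 1, 1, 4)
     R0 -= 1·R1  ⇒  (1, 0, 0, 3)
     R3 -= 3·R1  ⇒  (0, 0, 3, 1)
[3] R2 /= 1  ⇒  (0, 0, 1, 1)
     R1 -= 1·R2  ⇒  (0, 1, 0, 3)
     R3 -= 3·R2  ⇒  (0, 0, 0, 3)
[4] R3 /= 3  ⇒  (0, 0, 0, 1)
     R0 -= 3·R3  ⇒  (1, 0, 0, 0)
     R1 -= 3·R3  ⇒  (0, 1, 0, 0)
     R2 -= 1·R3  ⇒  (0, 0, 1, 0)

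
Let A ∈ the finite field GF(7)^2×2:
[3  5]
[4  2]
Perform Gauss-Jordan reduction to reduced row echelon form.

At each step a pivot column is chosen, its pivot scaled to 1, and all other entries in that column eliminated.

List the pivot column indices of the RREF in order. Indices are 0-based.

pivot columns: 0

step 1: normalize row 0 (÷3) = (1, 4)
  row 1: subtract 4×row0 = (0, 0)
skip col 1 (zero from row 1)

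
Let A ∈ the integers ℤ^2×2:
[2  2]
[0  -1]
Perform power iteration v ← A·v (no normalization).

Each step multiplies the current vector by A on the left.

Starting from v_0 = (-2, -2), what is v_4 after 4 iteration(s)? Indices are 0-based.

v_0 = (-2, -2).
v_1 = A·v_0 = (-8, 2).
v_2 = A·v_1 = (-12, -2).
v_3 = A·v_2 = (-28, 2).
v_4 = A·v_3 = (-52, -2).

v_4 = (-52, -2)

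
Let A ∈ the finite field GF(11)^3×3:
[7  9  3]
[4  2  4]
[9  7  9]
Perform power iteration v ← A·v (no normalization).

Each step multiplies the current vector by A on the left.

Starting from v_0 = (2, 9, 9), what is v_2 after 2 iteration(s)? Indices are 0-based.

v_0 = (2, 9, 9).
v_1 = A·v_0 = (1, 7, 8).
v_2 = A·v_1 = (6, 6, 9).

v_2 = (6, 6, 9)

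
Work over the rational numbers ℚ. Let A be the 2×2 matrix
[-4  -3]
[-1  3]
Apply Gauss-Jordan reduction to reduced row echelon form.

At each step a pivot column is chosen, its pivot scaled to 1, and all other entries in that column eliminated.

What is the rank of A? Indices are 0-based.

step 1: normalize row 0 (÷-4) = (1, 3/4)
  row 1: subtract -1×row0 = (0, 15/4)
step 2: normalize row 1 (÷15/4) = (0, 1)
  row 0: subtract 3/4×row1 = (1, 0)

rank = 2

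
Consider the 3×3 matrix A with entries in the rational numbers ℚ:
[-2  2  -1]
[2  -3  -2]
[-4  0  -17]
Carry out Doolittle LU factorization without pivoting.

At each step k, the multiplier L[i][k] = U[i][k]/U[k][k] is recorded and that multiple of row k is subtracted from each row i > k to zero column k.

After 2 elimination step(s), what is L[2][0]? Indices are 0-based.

k=0: U[0][0]=-2
  eliminate (1,0): mult=-1, new row 1: (0, -1, -3); set L[1][0]=-1
  eliminate (2,0): mult=2, new row 2: (0, -4, -15); set L[2][0]=2
k=1: U[1][1]=-1
  eliminate (2,1): mult=4, new row 2: (0, 0, -3); set L[2][1]=4

L[2][0] = 2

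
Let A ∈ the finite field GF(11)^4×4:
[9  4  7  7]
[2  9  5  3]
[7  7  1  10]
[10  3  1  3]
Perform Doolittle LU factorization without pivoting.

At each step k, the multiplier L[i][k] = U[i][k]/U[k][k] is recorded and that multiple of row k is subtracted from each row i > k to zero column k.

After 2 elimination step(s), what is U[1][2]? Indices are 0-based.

U[1][2] = 1

Step 1: pivot at (0,0) is 9.
  row1 ← row1 − (10)·row0  ⇒  L[1][0]=10, U row1=(0, 2, 1, 10)
  row2 ← row2 − (2)·row0  ⇒  L[2][0]=2, U row2=(0, 10, 9, 7)
  row3 ← row3 − (6)·row0  ⇒  L[3][0]=6, U row3=(0, 1, 3, 5)
Step 2: pivot at (1,1) is 2.
  row2 ← row2 − (5)·row1  ⇒  L[2][1]=5, U row2=(0, 0, 4, 1)
  row3 ← row3 − (6)·row1  ⇒  L[3][1]=6, U row3=(0, 0, 8, 0)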